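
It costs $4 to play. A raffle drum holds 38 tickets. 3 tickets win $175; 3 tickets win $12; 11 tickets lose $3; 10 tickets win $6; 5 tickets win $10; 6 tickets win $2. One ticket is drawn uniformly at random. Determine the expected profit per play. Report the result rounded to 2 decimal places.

$13.11

E[payout] = (3/38)·175 + (3/38)·12 + (11/38)·(-3) + (10/38)·6 + (5/38)·10 + (6/38)·2 = 325/19
Expected profit = 325/19 − 4 = 249/19 ≈ $13.11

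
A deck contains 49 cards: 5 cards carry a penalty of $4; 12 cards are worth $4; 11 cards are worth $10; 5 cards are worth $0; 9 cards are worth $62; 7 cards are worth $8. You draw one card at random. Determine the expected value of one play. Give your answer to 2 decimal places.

$15.35

E[payout] = (5/49)·(-4) + (12/49)·4 + (11/49)·10 + (5/49)·0 + (9/49)·62 + (7/49)·8 = 752/49
≈ $15.35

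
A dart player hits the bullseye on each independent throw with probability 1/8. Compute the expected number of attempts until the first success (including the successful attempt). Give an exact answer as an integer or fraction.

8

For a geometric distribution, E[trials] = 1/p = 1/(1/8) = 8.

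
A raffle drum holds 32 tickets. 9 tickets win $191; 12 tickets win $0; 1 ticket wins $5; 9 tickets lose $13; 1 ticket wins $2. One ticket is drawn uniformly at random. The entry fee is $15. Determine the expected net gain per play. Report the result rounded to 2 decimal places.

$35.28

E[payout] = (9/32)·191 + (12/32)·0 + (1/32)·5 + (9/32)·(-13) + (1/32)·2 = 1609/32
Expected profit = 1609/32 − 15 = 1129/32 ≈ $35.28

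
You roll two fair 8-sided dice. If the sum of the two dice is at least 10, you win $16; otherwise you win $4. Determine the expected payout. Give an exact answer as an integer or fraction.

37/4 dollars

E[payout] = (9/16)·4 + (7/16)·16 = 37/4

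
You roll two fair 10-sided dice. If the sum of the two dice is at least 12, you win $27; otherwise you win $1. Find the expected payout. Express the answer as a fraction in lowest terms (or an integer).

E[payout] = (11/20)·1 + (9/20)·27 = 127/10

127/10 dollars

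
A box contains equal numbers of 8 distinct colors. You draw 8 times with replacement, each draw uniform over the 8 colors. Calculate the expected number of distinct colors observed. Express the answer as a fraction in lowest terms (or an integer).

Let Xⱼ=1 if type j appears at least once. P(Xⱼ=1) = 1 − ((8−1)/8)^8 = 11012415/16777216.
E[#distinct] = 8·11012415/16777216 = 11012415/2097152.

11012415/2097152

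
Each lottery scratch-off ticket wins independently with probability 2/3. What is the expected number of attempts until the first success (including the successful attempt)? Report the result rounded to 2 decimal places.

1.50

For a geometric distribution, E[trials] = 1/p = 1/(2/3) = 3/2.
≈ 1.50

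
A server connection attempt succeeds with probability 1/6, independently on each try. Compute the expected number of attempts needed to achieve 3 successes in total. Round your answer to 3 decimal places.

By linearity (sum of 3 independent geometric waits), E[trials] = 3/p = 3/(1/6) = 18.
≈ 18.000

18.000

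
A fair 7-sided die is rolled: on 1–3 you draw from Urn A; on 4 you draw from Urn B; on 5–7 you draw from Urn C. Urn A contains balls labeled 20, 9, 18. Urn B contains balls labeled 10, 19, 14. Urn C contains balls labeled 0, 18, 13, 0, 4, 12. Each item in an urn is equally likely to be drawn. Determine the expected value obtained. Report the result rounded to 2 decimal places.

12.12

E[X | Urn A] = (20 + 9 + 18)/3 = 47/3
E[X | Urn B] = (10 + 19 + 14)/3 = 43/3
E[X | Urn C] = (0 + 18 + 13 + 0 + 4 + 12)/6 = 47/6
E[X] = (3/7)·47/3 + (1/7)·43/3 + (3/7)·47/6 = 509/42 ≈ 12.12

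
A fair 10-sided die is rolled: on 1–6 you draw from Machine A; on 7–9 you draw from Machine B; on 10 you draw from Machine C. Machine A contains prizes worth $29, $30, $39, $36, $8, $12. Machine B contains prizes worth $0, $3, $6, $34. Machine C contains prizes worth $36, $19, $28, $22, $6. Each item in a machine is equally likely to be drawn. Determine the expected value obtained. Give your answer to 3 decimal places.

$20.845

E[X | Machine A] = (29 + 30 + 39 + 36 + 8 + 12)/6 = 77/3
E[X | Machine B] = (0 + 3 + 6 + 34)/4 = 43/4
E[X | Machine C] = (36 + 19 + 28 + 22 + 6)/5 = 111/5
E[X] = (3/5)·77/3 + (3/10)·43/4 + (1/10)·111/5 = 4169/200 ≈ 20.845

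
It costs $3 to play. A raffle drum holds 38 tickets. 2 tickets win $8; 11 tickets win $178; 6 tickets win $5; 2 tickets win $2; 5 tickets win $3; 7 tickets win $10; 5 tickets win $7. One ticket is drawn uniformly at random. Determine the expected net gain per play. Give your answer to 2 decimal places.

E[payout] = (2/38)·8 + (11/38)·178 + (6/38)·5 + (2/38)·2 + (5/38)·3 + (7/38)·10 + (5/38)·7 = 56
Expected profit = 56 − 3 = 53 ≈ $53.00

$53.00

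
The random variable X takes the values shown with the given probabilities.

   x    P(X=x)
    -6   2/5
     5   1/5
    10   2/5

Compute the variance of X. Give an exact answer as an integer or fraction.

E[X] = (2/5)·(-6) + (1/5)·5 + (2/5)·10 = 13/5
E[X²] = (2/5)·36 + (1/5)·25 + (2/5)·100 = 297/5
Var(X) = 297/5 − (13/5)² = 1316/25

1316/25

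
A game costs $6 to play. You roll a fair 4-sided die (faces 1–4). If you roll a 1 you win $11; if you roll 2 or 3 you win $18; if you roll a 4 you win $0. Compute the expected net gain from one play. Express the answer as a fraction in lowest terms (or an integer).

E[payout] = (1/4)·0 + (1/4)·11 + (1/2)·18 = 47/4
Expected profit = 47/4 − 6 = 23/4

23/4 dollars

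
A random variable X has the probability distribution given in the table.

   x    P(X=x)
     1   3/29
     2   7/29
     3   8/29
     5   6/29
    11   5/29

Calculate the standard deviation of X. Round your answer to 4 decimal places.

E[X] = 126/29, E[X²] = 858/29
Var(X) = E[X²] − (E[X])² = 858/29 − 15876/841 = 9006/841
SD(X) = √(9006/841) ≈ 3.2724

3.2724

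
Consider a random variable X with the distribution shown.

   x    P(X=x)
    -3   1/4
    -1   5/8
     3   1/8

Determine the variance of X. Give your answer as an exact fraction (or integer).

3

E[X] = (1/4)·(-3) + (5/8)·(-1) + (1/8)·3 = -1
E[X²] = (1/4)·9 + (5/8)·1 + (1/8)·9 = 4
Var(X) = 4 − (-1)² = 3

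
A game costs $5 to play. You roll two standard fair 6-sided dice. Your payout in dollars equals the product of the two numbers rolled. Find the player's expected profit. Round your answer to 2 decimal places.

Distribution of the product of the two numbers rolled: 1 w.p. 1/36, 2 w.p. 1/18, 3 w.p. 1/18, 4 w.p. 1/12, 5 w.p. 1/18, 6 w.p. 1/9, …
E[payout] = (1/36)·1 + (1/18)·2 + (1/18)·3 + (1/12)·4 + (1/18)·5 + (1/9)·6 + (1/18)·8 + (1/36)·9 + (1/18)·10 + (1/9)·12 + (1/18)·15 + (1/36)·16 + (1/18)·18 + (1/18)·20 + (1/18)·24 + (1/36)·25 + (1/18)·30 + (1/36)·36 = 49/4
Expected profit = 49/4 − 5 = 29/4 ≈ $7.25

$7.25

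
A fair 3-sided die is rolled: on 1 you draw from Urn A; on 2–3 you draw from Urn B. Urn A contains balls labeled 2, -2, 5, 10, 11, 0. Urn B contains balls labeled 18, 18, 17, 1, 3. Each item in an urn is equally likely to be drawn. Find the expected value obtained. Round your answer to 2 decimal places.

9.04

E[X | Urn A] = (2 − 2 + 5 + 10 + 11 + 0)/6 = 13/3
E[X | Urn B] = (18 + 18 + 17 + 1 + 3)/5 = 57/5
E[X] = (1/3)·13/3 + (2/3)·57/5 = 407/45 ≈ 9.04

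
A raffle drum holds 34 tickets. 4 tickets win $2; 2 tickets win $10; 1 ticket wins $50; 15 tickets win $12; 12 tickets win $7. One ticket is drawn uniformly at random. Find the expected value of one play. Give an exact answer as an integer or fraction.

171/17 dollars

E[payout] = (4/34)·2 + (2/34)·10 + (1/34)·50 + (15/34)·12 + (12/34)·7 = 171/17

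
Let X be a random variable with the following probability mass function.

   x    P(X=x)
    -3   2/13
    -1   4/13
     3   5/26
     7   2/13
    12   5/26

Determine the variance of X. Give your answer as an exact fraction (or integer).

E[X] = (2/13)·(-3) + (4/13)·(-1) + (5/26)·3 + (2/13)·7 + (5/26)·12 = 83/26
E[X²] = (2/13)·9 + (4/13)·1 + (5/26)·9 + (2/13)·49 + (5/26)·144 = 1005/26
Var(X) = 1005/26 − (83/26)² = 19241/676

19241/676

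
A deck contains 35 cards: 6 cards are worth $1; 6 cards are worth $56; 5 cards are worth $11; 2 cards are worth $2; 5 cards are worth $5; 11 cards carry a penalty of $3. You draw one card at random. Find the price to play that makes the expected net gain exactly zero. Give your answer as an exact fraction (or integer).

E[payout] = (6/35)·1 + (6/35)·56 + (5/35)·11 + (2/35)·2 + (5/35)·5 + (11/35)·(-3) = 393/35
Fair fee = E[payout] = 393/35

393/35 dollars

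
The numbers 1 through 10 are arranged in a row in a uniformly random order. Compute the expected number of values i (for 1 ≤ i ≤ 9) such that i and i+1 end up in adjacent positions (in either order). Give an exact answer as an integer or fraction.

For each i ∈ {1,…,9}, let Xᵢ = 1 if i and i+1 are adjacent. P(Xᵢ=1) = 2·(10−1)!/10! = 2/10.
By linearity, E[ΣXᵢ] = (9)·(2/10) = 9/5.

9/5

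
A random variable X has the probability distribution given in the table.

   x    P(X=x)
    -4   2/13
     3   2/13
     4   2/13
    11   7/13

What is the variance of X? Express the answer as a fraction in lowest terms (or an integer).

5188/169

E[X] = (2/13)·(-4) + (2/13)·3 + (2/13)·4 + (7/13)·11 = 83/13
E[X²] = (2/13)·16 + (2/13)·9 + (2/13)·16 + (7/13)·121 = 929/13
Var(X) = 929/13 − (83/13)² = 5188/169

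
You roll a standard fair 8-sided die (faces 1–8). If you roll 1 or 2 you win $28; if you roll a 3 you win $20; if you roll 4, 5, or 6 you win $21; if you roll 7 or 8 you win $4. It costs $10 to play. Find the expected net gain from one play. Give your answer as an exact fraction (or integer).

67/8 dollars

E[payout] = (1/4)·4 + (1/8)·20 + (3/8)·21 + (1/4)·28 = 147/8
Expected profit = 147/8 − 10 = 67/8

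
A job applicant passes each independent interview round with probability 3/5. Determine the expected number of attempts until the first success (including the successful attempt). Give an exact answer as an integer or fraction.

For a geometric distribution, E[trials] = 1/p = 1/(3/5) = 5/3.

5/3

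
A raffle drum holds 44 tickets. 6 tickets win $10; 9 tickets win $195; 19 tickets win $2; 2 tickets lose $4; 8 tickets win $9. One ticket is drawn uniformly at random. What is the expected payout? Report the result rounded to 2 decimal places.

E[payout] = (6/44)·10 + (9/44)·195 + (19/44)·2 + (2/44)·(-4) + (8/44)·9 = 1917/44
≈ $43.57

$43.57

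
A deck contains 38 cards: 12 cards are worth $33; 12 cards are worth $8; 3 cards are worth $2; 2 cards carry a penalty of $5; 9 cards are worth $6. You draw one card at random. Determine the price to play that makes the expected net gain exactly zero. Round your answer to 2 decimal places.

E[payout] = (12/38)·33 + (12/38)·8 + (3/38)·2 + (2/38)·(-5) + (9/38)·6 = 271/19
Fair fee = E[payout] = 271/19 ≈ $14.26

$14.26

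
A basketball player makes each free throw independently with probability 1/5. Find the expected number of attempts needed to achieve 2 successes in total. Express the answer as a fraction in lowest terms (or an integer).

By linearity (sum of 2 independent geometric waits), E[trials] = 2/p = 2/(1/5) = 10.

10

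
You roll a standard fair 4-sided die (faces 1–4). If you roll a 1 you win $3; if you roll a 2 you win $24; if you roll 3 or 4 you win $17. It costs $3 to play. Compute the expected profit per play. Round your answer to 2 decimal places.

$12.25

E[payout] = (1/4)·3 + (1/2)·17 + (1/4)·24 = 61/4
Expected profit = 61/4 − 3 = 49/4 ≈ $12.25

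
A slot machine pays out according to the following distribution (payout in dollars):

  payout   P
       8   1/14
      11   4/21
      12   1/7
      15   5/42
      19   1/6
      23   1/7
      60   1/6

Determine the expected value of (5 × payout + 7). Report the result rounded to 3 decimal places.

120.095

E[5x+7] = (1/14)·47 + (4/21)·62 + (1/7)·67 + (5/42)·82 + (1/6)·102 + (1/7)·122 + (1/6)·307
     = 2522/21 ≈ 120.095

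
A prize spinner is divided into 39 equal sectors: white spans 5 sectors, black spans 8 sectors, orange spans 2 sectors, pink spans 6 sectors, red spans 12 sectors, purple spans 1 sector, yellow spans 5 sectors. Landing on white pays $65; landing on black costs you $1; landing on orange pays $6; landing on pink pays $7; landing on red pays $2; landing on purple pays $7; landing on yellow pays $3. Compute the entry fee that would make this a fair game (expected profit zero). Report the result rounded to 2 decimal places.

$10.69

E[payout] = (5/39)·65 + (8/39)·(-1) + (2/39)·6 + (6/39)·7 + (12/39)·2 + (1/39)·7 + (5/39)·3 = 139/13
Fair fee = E[payout] = 139/13 ≈ $10.69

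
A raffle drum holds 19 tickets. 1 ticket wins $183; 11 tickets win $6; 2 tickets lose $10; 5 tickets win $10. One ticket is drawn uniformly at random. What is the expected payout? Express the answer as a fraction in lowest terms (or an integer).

E[payout] = (1/19)·183 + (11/19)·6 + (2/19)·(-10) + (5/19)·10 = 279/19

279/19 dollars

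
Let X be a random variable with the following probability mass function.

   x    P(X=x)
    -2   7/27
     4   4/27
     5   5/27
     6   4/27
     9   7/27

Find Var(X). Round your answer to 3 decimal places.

16.543

E[X] = (7/27)·(-2) + (4/27)·4 + (5/27)·5 + (4/27)·6 + (7/27)·9 = 38/9
E[X²] = (7/27)·4 + (4/27)·16 + (5/27)·25 + (4/27)·36 + (7/27)·81 = 928/27
Var(X) = 928/27 − (38/9)² = 1340/81 ≈ 16.543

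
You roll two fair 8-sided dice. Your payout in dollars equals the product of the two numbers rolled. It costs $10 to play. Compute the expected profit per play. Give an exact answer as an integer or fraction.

Distribution of the product of the two numbers rolled: 1 w.p. 1/64, 2 w.p. 1/32, 3 w.p. 1/32, 4 w.p. 3/64, 5 w.p. 1/32, 6 w.p. 1/16, …
E[payout] = (1/64)·1 + (1/32)·2 + (1/32)·3 + (3/64)·4 + (1/32)·5 + (1/16)·6 + (1/32)·7 + (1/16)·8 + (1/64)·9 + (1/32)·10 + (1/16)·12 + (1/32)·14 + (1/32)·15 + (3/64)·16 + (1/32)·18 + (1/32)·20 + (1/32)·21 + (1/16)·24 + (1/64)·25 + (1/32)·28 + (1/32)·30 + (1/32)·32 + (1/32)·35 + (1/64)·36 + (1/32)·40 + (1/32)·42 + (1/32)·48 + (1/64)·49 + (1/32)·56 + (1/64)·64 = 81/4
Expected profit = 81/4 − 10 = 41/4

41/4 dollars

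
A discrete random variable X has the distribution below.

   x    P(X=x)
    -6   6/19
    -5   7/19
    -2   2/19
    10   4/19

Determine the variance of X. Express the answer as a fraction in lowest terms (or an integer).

13956/361

E[X] = (6/19)·(-6) + (7/19)·(-5) + (2/19)·(-2) + (4/19)·10 = -35/19
E[X²] = (6/19)·36 + (7/19)·25 + (2/19)·4 + (4/19)·100 = 799/19
Var(X) = 799/19 − (-35/19)² = 13956/361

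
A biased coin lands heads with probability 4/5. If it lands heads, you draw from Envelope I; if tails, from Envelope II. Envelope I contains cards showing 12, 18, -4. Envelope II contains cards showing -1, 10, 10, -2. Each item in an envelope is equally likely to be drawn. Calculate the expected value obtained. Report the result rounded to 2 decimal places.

7.78

E[X | Envelope I] = (12 + 18 − 4)/3 = 26/3
E[X | Envelope II] = (-1 + 10 + 10 − 2)/4 = 17/4
E[X] = (4/5)·26/3 + (1/5)·17/4 = 467/60 ≈ 7.78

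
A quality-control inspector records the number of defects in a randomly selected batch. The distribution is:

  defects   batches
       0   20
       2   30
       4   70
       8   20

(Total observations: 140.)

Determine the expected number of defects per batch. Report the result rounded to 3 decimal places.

3.571

Total = 140, so P(defects=0) = 20/140, etc.
E[X] = (1/7)·0 + (3/14)·2 + (1/2)·4 + (1/7)·8
     = 25/7 ≈ 3.571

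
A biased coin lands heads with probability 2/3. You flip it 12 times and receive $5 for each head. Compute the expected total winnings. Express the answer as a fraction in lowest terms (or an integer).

E[#heads] = 12·2/3 = 8 (linearity over flips).
E[winnings] = 5·8 = 40.

$40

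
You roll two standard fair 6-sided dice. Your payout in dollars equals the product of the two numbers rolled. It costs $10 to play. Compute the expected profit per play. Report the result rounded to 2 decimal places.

$2.25

Distribution of the product of the two numbers rolled: 1 w.p. 1/36, 2 w.p. 1/18, 3 w.p. 1/18, 4 w.p. 1/12, 5 w.p. 1/18, 6 w.p. 1/9, …
E[payout] = (1/36)·1 + (1/18)·2 + (1/18)·3 + (1/12)·4 + (1/18)·5 + (1/9)·6 + (1/18)·8 + (1/36)·9 + (1/18)·10 + (1/9)·12 + (1/18)·15 + (1/36)·16 + (1/18)·18 + (1/18)·20 + (1/18)·24 + (1/36)·25 + (1/18)·30 + (1/36)·36 = 49/4
Expected profit = 49/4 − 10 = 9/4 ≈ $2.25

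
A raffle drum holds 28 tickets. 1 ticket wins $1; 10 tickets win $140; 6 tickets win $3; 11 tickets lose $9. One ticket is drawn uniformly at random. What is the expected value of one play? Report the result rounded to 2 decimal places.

$47.14

E[payout] = (1/28)·1 + (10/28)·140 + (6/28)·3 + (11/28)·(-9) = 330/7
≈ $47.14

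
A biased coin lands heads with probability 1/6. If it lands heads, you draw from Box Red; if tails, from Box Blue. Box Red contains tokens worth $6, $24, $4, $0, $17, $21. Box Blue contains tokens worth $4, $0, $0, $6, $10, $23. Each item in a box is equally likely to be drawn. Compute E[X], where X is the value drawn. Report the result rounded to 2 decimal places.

$7.97

E[X | Box Red] = (6 + 24 + 4 + 0 + 17 + 21)/6 = 12
E[X | Box Blue] = (4 + 0 + 0 + 6 + 10 + 23)/6 = 43/6
E[X] = (1/6)·12 + (5/6)·43/6 = 287/36 ≈ 7.97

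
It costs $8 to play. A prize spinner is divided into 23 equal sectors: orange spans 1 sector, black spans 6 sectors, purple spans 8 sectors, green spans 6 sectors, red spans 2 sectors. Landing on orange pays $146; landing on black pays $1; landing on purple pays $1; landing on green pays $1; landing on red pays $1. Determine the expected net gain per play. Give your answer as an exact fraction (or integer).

E[payout] = (1/23)·146 + (6/23)·1 + (8/23)·1 + (6/23)·1 + (2/23)·1 = 168/23
Expected profit = 168/23 − 8 = -16/23

-16/23 dollars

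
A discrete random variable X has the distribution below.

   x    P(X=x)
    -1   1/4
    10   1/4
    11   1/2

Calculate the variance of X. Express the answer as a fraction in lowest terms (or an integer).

E[X] = (1/4)·(-1) + (1/4)·10 + (1/2)·11 = 31/4
E[X²] = (1/4)·1 + (1/4)·100 + (1/2)·121 = 343/4
Var(X) = 343/4 − (31/4)² = 411/16

411/16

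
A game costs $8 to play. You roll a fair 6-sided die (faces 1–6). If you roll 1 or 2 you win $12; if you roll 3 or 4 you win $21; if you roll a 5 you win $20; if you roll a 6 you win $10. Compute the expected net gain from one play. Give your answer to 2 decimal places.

E[payout] = (1/6)·10 + (1/3)·12 + (1/6)·20 + (1/3)·21 = 16
Expected profit = 16 − 8 = 8 ≈ $8.00

$8.00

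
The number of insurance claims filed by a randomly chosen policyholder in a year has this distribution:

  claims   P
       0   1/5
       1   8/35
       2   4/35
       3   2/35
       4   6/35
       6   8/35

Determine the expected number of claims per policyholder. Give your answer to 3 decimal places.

E[X] = (1/5)·0 + (8/35)·1 + (4/35)·2 + (2/35)·3 + (6/35)·4 + (8/35)·6
     = 94/35 ≈ 2.686

2.686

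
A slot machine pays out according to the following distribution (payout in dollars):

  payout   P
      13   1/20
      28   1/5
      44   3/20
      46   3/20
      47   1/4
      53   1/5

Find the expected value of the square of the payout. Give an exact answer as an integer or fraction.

E[X²] = (1/20)·169 + (1/5)·784 + (3/20)·1936 + (3/20)·2116 + (1/4)·2209 + (1/5)·2809
     = 18871/10

18871/10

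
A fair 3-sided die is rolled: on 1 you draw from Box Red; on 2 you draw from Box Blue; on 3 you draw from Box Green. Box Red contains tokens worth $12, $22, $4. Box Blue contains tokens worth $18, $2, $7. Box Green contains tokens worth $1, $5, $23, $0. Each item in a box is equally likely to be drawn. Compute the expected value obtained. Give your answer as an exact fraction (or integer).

347/36 dollars

E[X | Box Red] = (12 + 22 + 4)/3 = 38/3
E[X | Box Blue] = (18 + 2 + 7)/3 = 9
E[X | Box Green] = (1 + 5 + 23 + 0)/4 = 29/4
E[X] = (1/3)·38/3 + (1/3)·9 + (1/3)·29/4 = 347/36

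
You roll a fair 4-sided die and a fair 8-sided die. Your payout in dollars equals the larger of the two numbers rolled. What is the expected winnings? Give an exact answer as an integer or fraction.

77/16 dollars

Distribution of the larger of the two numbers rolled: 1 w.p. 1/32, 2 w.p. 3/32, 3 w.p. 5/32, 4 w.p. 7/32, 5 w.p. 1/8, 6 w.p. 1/8, …
E[payout] = (1/32)·1 + (3/32)·2 + (5/32)·3 + (7/32)·4 + (1/8)·5 + (1/8)·6 + (1/8)·7 + (1/8)·8 = 77/16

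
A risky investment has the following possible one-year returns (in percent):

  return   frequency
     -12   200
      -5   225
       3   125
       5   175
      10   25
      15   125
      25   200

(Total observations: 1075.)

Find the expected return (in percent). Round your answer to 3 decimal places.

Total = 1075, so P(return=-12) = 200/1075, etc.
E[X] = (8/43)·(-12) + (9/43)·(-5) + (5/43)·3 + (7/43)·5 + (1/43)·10 + (5/43)·15 + (8/43)·25
     = 194/43 ≈ 4.512

4.512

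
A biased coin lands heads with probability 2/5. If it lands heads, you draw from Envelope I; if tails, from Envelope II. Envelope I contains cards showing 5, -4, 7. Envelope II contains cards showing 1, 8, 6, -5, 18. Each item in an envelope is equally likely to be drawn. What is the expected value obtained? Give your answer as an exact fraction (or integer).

332/75

E[X | Envelope I] = (5 − 4 + 7)/3 = 8/3
E[X | Envelope II] = (1 + 8 + 6 − 5 + 18)/5 = 28/5
E[X] = (2/5)·8/3 + (3/5)·28/5 = 332/75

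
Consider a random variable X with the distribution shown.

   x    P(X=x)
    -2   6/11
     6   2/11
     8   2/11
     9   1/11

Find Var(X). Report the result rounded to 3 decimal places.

E[X] = (6/11)·(-2) + (2/11)·6 + (2/11)·8 + (1/11)·9 = 25/11
E[X²] = (6/11)·4 + (2/11)·36 + (2/11)·64 + (1/11)·81 = 305/11
Var(X) = 305/11 − (25/11)² = 2730/121 ≈ 22.562

22.562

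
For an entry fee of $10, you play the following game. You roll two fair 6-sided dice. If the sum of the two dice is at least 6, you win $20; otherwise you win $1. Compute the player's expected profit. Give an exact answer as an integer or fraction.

85/18 dollars

E[payout] = (5/18)·1 + (13/18)·20 = 265/18
Expected profit = 265/18 − 10 = 85/18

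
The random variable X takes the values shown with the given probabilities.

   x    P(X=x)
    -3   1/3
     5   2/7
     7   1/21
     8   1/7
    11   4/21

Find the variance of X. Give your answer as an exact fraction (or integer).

E[X] = (1/3)·(-3) + (2/7)·5 + (1/21)·7 + (1/7)·8 + (4/21)·11 = 4
E[X²] = (1/3)·9 + (2/7)·25 + (1/21)·49 + (1/7)·64 + (4/21)·121 = 134/3
Var(X) = 134/3 − (4)² = 86/3

86/3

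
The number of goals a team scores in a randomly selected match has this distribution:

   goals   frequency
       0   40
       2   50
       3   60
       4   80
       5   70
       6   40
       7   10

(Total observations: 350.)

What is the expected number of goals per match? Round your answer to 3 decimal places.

3.600

Total = 350, so P(goals=0) = 40/350, etc.
E[X] = (4/35)·0 + (1/7)·2 + (6/35)·3 + (8/35)·4 + (1/5)·5 + (4/35)·6 + (1/35)·7
     = 18/5 ≈ 3.600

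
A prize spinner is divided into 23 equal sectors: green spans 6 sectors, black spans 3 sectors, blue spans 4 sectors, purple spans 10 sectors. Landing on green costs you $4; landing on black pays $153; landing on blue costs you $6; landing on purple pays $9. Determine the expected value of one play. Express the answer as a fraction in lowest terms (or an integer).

501/23 dollars

E[payout] = (6/23)·(-4) + (3/23)·153 + (4/23)·(-6) + (10/23)·9 = 501/23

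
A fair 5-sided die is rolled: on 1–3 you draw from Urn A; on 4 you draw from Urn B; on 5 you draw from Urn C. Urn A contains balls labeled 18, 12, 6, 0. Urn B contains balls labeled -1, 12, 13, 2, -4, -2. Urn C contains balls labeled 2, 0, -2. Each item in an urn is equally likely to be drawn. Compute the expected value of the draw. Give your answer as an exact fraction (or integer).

E[X | Urn A] = (18 + 12 + 6 + 0)/4 = 9
E[X | Urn B] = (-1 + 12 + 13 + 2 − 4 − 2)/6 = 10/3
E[X | Urn C] = (2 + 0 − 2)/3 = 0
E[X] = (3/5)·9 + (1/5)·10/3 + (1/5)·0 = 91/15

91/15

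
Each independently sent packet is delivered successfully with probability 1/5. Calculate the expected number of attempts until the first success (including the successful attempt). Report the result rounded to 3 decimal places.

5.000

For a geometric distribution, E[trials] = 1/p = 1/(1/5) = 5.
≈ 5.000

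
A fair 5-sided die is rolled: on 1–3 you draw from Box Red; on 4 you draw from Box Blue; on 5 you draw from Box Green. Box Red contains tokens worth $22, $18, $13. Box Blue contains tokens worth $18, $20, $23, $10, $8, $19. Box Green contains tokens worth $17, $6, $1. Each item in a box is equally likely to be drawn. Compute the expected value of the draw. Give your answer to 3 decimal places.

$15.467

E[X | Box Red] = (22 + 18 + 13)/3 = 53/3
E[X | Box Blue] = (18 + 20 + 23 + 10 + 8 + 19)/6 = 49/3
E[X | Box Green] = (17 + 6 + 1)/3 = 8
E[X] = (3/5)·53/3 + (1/5)·49/3 + (1/5)·8 = 232/15 ≈ 15.467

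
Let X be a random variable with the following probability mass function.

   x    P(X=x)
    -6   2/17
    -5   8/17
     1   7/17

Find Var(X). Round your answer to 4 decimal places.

E[X] = (2/17)·(-6) + (8/17)·(-5) + (7/17)·1 = -45/17
E[X²] = (2/17)·36 + (8/17)·25 + (7/17)·1 = 279/17
Var(X) = 279/17 − (-45/17)² = 2718/289 ≈ 9.4048

9.4048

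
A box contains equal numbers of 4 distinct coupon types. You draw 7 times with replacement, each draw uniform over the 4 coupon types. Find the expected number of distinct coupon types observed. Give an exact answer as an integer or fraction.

14197/4096

Let Xⱼ=1 if type j appears at least once. P(Xⱼ=1) = 1 − ((4−1)/4)^7 = 14197/16384.
E[#distinct] = 4·14197/16384 = 14197/4096.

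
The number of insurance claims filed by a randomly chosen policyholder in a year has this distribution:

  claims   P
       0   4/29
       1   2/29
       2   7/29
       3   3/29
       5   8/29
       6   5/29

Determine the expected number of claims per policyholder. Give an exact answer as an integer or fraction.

E[X] = (4/29)·0 + (2/29)·1 + (7/29)·2 + (3/29)·3 + (8/29)·5 + (5/29)·6
     = 95/29

95/29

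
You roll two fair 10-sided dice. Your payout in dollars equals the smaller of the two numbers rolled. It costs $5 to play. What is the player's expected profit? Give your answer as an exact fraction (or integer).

-23/20 dollars

Distribution of the smaller of the two numbers rolled: 1 w.p. 19/100, 2 w.p. 17/100, 3 w.p. 3/20, 4 w.p. 13/100, 5 w.p. 11/100, 6 w.p. 9/100, …
E[payout] = (19/100)·1 + (17/100)·2 + (3/20)·3 + (13/100)·4 + (11/100)·5 + (9/100)·6 + (7/100)·7 + (1/20)·8 + (3/100)·9 + (1/100)·10 = 77/20
Expected profit = 77/20 − 5 = -23/20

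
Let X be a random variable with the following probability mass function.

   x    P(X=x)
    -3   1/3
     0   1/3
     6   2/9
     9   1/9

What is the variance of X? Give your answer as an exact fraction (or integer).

164/9

E[X] = (1/3)·(-3) + (1/3)·0 + (2/9)·6 + (1/9)·9 = 4/3
E[X²] = (1/3)·9 + (1/3)·0 + (2/9)·36 + (1/9)·81 = 20
Var(X) = 20 − (4/3)² = 164/9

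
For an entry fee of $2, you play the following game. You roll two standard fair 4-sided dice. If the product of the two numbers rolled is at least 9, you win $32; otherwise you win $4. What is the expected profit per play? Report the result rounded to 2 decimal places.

E[payout] = (3/4)·4 + (1/4)·32 = 11
Expected profit = 11 − 2 = 9 ≈ $9.00

$9.00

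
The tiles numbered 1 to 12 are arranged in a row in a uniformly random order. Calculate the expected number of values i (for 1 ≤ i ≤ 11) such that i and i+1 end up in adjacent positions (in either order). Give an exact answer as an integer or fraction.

For each i ∈ {1,…,11}, let Xᵢ = 1 if i and i+1 are adjacent. P(Xᵢ=1) = 2·(12−1)!/12! = 2/12.
By linearity, E[ΣXᵢ] = (11)·(2/12) = 11/6.

11/6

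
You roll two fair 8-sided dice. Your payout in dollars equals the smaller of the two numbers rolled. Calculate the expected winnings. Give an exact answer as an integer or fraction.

51/16 dollars

Distribution of the smaller of the two numbers rolled: 1 w.p. 15/64, 2 w.p. 13/64, 3 w.p. 11/64, 4 w.p. 9/64, 5 w.p. 7/64, 6 w.p. 5/64, …
E[payout] = (15/64)·1 + (13/64)·2 + (11/64)·3 + (9/64)·4 + (7/64)·5 + (5/64)·6 + (3/64)·7 + (1/64)·8 = 51/16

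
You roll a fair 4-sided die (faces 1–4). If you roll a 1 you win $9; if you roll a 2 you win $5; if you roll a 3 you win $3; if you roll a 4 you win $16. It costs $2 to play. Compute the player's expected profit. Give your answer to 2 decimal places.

$6.25

E[payout] = (1/4)·3 + (1/4)·5 + (1/4)·9 + (1/4)·16 = 33/4
Expected profit = 33/4 − 2 = 25/4 ≈ $6.25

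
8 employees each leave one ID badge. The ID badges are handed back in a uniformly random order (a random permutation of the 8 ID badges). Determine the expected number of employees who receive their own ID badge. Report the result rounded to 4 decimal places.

Let Xᵢ = 1 if person i gets their own ID badge. For each i, P(Xᵢ=1) = 1/8.
By linearity of expectation, E[X₁+…+X_8] = 8·(1/8) = 1.
≈ 1.0000

1.0000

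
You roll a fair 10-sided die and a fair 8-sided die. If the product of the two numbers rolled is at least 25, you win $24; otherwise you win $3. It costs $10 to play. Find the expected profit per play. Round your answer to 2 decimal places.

E[payout] = (3/5)·3 + (2/5)·24 = 57/5
Expected profit = 57/5 − 10 = 7/5 ≈ $1.40

$1.40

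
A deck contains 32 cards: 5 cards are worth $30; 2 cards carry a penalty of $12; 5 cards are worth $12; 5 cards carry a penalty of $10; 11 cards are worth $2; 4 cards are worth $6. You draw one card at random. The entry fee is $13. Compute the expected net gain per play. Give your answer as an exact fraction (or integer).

E[payout] = (5/32)·30 + (2/32)·(-12) + (5/32)·12 + (5/32)·(-10) + (11/32)·2 + (4/32)·6 = 91/16
Expected profit = 91/16 − 13 = -117/16

-117/16 dollars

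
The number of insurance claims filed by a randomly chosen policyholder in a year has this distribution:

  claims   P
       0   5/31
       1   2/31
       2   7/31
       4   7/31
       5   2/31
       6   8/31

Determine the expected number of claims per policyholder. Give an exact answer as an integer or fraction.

E[X] = (5/31)·0 + (2/31)·1 + (7/31)·2 + (7/31)·4 + (2/31)·5 + (8/31)·6
     = 102/31

102/31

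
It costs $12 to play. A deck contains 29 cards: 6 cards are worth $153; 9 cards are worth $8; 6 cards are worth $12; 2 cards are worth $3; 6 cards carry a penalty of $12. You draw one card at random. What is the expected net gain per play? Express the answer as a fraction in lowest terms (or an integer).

648/29 dollars

E[payout] = (6/29)·153 + (9/29)·8 + (6/29)·12 + (2/29)·3 + (6/29)·(-12) = 996/29
Expected profit = 996/29 − 12 = 648/29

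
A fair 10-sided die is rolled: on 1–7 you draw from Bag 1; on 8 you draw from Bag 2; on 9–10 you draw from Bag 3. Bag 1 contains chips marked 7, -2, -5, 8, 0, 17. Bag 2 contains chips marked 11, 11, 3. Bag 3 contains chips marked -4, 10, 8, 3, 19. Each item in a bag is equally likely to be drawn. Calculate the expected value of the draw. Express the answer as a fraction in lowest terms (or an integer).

E[X | Bag 1] = (7 − 2 − 5 + 8 + 0 + 17)/6 = 25/6
E[X | Bag 2] = (11 + 11 + 3)/3 = 25/3
E[X | Bag 3] = (-4 + 10 + 8 + 3 + 19)/5 = 36/5
E[X] = (7/10)·25/6 + (1/10)·25/3 + (1/5)·36/5 = 519/100

519/100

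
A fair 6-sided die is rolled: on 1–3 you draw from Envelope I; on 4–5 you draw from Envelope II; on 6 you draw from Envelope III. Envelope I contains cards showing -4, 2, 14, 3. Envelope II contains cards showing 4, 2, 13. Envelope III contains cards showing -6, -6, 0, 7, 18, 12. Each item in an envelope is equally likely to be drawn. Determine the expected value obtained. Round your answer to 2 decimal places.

4.68

E[X | Envelope I] = (-4 + 2 + 14 + 3)/4 = 15/4
E[X | Envelope II] = (4 + 2 + 13)/3 = 19/3
E[X | Envelope III] = (-6 − 6 + 0 + 7 + 18 + 12)/6 = 25/6
E[X] = (1/2)·15/4 + (1/3)·19/3 + (1/6)·25/6 = 337/72 ≈ 4.68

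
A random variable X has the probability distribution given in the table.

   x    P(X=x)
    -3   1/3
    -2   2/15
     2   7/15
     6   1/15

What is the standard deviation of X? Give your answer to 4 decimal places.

E[X] = 1/15, E[X²] = 39/5
Var(X) = E[X²] − (E[X])² = 39/5 − 1/225 = 1754/225
SD(X) = √(1754/225) ≈ 2.7921

2.7921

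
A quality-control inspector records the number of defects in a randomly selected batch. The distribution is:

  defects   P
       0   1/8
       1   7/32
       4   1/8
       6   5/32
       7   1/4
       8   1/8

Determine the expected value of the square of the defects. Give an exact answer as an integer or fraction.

E[X²] = (1/8)·0 + (7/32)·1 + (1/8)·16 + (5/32)·36 + (1/4)·49 + (1/8)·64
     = 899/32

899/32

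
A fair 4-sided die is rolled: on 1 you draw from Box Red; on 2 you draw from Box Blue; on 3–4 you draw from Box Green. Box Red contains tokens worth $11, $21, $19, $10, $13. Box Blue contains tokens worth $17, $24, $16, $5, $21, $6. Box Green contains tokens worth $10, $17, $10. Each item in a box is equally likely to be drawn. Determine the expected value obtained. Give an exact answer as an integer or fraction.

E[X | Box Red] = (11 + 21 + 19 + 10 + 13)/5 = 74/5
E[X | Box Blue] = (17 + 24 + 16 + 5 + 21 + 6)/6 = 89/6
E[X | Box Green] = (10 + 17 + 10)/3 = 37/3
E[X] = (1/4)·74/5 + (1/4)·89/6 + (1/2)·37/3 = 543/40

543/40 dollars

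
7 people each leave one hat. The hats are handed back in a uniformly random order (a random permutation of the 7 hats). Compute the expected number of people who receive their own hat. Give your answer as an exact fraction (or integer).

1

Let Xᵢ = 1 if person i gets their own hat. For each i, P(Xᵢ=1) = 1/7.
By linearity of expectation, E[X₁+…+X_7] = 7·(1/7) = 1.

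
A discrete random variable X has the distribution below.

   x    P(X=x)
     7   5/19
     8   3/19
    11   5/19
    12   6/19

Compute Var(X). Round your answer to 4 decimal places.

4.4820

E[X] = (5/19)·7 + (3/19)·8 + (5/19)·11 + (6/19)·12 = 186/19
E[X²] = (5/19)·49 + (3/19)·64 + (5/19)·121 + (6/19)·144 = 1906/19
Var(X) = 1906/19 − (186/19)² = 1618/361 ≈ 4.4820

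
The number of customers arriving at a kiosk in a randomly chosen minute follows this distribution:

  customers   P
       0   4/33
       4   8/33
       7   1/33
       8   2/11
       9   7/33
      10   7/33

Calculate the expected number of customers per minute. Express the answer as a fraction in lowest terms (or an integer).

E[X] = (4/33)·0 + (8/33)·4 + (1/33)·7 + (2/11)·8 + (7/33)·9 + (7/33)·10
     = 20/3

20/3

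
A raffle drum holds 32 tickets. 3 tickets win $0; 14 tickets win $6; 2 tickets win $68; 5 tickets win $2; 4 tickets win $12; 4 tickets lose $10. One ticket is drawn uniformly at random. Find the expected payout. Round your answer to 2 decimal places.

$7.44

E[payout] = (3/32)·0 + (14/32)·6 + (2/32)·68 + (5/32)·2 + (4/32)·12 + (4/32)·(-10) = 119/16
≈ $7.44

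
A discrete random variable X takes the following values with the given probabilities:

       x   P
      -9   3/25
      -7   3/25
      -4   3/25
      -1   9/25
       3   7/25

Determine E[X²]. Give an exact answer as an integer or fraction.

E[X²] = (3/25)·81 + (3/25)·49 + (3/25)·16 + (9/25)·1 + (7/25)·9
     = 102/5

102/5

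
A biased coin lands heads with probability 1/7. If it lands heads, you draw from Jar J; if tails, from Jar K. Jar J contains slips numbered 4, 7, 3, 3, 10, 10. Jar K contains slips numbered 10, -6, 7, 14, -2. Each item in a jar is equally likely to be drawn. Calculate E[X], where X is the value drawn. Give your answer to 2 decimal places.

E[X | Jar J] = (4 + 7 + 3 + 3 + 10 + 10)/6 = 37/6
E[X | Jar K] = (10 − 6 + 7 + 14 − 2)/5 = 23/5
E[X] = (1/7)·37/6 + (6/7)·23/5 = 1013/210 ≈ 4.82

4.82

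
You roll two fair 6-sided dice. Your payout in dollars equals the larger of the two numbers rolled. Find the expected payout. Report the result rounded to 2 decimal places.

$4.47

Distribution of the larger of the two numbers rolled: 1 w.p. 1/36, 2 w.p. 1/12, 3 w.p. 5/36, 4 w.p. 7/36, 5 w.p. 1/4, 6 w.p. 11/36
E[payout] = (1/36)·1 + (1/12)·2 + (5/36)·3 + (7/36)·4 + (1/4)·5 + (11/36)·6 = 161/36
≈ $4.47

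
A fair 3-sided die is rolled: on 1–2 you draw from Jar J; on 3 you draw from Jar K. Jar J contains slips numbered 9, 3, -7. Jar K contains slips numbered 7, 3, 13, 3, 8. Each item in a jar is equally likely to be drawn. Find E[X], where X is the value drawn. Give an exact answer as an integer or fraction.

E[X | Jar J] = (9 + 3 − 7)/3 = 5/3
E[X | Jar K] = (7 + 3 + 13 + 3 + 8)/5 = 34/5
E[X] = (2/3)·5/3 + (1/3)·34/5 = 152/45

152/45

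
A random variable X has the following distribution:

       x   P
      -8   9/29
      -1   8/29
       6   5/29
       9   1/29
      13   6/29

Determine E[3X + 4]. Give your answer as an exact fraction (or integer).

227/29

E[3x+4] = (9/29)·(-20) + (8/29)·1 + (5/29)·22 + (1/29)·31 + (6/29)·43
     = 227/29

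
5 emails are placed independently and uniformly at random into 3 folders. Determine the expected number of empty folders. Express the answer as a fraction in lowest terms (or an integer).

32/81

Let Xⱼ=1 if folder j is empty. P(Xⱼ=1) = ((3-1)/3)^5 = 32/243.
By linearity, E[#empty] = 3·32/243 = 32/81.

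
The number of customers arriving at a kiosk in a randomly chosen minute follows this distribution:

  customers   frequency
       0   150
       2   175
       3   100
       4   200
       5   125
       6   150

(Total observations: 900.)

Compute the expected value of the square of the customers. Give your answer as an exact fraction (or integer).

533/36

Total = 900, so P(customers=0) = 150/900, etc.
E[X²] = (1/6)·0 + (7/36)·4 + (1/9)·9 + (2/9)·16 + (5/36)·25 + (1/6)·36
     = 533/36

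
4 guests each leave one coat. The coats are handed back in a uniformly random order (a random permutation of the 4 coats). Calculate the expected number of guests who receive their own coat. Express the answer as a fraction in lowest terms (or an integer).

Let Xᵢ = 1 if person i gets their own coat. For each i, P(Xᵢ=1) = 1/4.
By linearity of expectation, E[X₁+…+X_4] = 4·(1/4) = 1.

1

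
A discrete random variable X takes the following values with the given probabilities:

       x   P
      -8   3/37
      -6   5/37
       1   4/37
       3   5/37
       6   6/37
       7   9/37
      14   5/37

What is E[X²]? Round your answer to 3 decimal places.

E[X²] = (3/37)·64 + (5/37)·36 + (4/37)·1 + (5/37)·9 + (6/37)·36 + (9/37)·49 + (5/37)·196
     = 2058/37 ≈ 55.622

55.622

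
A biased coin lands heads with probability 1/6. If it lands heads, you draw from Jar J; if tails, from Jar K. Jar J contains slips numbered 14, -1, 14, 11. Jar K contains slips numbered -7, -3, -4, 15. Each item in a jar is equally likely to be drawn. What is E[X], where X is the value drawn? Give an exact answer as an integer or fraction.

E[X | Jar J] = (14 − 1 + 14 + 11)/4 = 19/2
E[X | Jar K] = (-7 − 3 − 4 + 15)/4 = 1/4
E[X] = (1/6)·19/2 + (5/6)·1/4 = 43/24

43/24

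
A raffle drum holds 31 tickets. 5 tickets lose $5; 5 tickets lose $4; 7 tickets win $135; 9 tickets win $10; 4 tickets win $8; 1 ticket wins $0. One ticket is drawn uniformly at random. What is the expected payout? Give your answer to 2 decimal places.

$32.97

E[payout] = (5/31)·(-5) + (5/31)·(-4) + (7/31)·135 + (9/31)·10 + (4/31)·8 + (1/31)·0 = 1022/31
≈ $32.97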